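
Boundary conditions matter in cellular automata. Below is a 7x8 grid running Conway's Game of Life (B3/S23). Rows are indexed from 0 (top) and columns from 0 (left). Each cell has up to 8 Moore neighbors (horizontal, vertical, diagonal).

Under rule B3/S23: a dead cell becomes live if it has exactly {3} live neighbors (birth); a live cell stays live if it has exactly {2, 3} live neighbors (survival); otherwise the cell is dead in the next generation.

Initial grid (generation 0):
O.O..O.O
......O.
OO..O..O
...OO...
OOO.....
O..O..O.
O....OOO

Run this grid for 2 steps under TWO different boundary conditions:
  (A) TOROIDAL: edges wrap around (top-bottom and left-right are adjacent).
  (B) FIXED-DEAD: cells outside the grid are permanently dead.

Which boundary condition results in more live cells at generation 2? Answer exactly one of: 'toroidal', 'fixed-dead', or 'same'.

Under TOROIDAL boundary, generation 2:
........
.O......
O..O...O
........
OOO.O..O
O.O...OO
.O..O...
Population = 15

Under FIXED-DEAD boundary, generation 2:
.....OOO
.......O
...O....
.O......
O.O.O.O.
O.OOO..O
.....O.O
Population = 17

Comparison: toroidal=15, fixed-dead=17 -> fixed-dead

Answer: fixed-dead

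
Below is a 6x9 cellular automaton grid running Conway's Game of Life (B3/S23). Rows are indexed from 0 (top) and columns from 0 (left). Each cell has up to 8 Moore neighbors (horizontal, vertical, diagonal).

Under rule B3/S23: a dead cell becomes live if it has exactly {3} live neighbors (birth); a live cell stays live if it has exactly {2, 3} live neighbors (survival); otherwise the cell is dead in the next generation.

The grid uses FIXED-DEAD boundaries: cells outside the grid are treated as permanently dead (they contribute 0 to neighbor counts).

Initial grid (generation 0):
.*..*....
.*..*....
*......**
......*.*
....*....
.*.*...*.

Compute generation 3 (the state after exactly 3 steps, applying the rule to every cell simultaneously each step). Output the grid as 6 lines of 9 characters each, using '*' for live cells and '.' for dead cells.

Answer: .........
.........
.......**
.......**
.........
.........

Derivation:
Simulating step by step:
Generation 0 (given above): 13 live cells
Generation 1: 6 live cells
.........
**.......
.......**
........*
.......*.
.........
Generation 2: 3 live cells
.........
.........
.......**
........*
.........
.........
Generation 3: 4 live cells
(generation 3 grid is the final answer)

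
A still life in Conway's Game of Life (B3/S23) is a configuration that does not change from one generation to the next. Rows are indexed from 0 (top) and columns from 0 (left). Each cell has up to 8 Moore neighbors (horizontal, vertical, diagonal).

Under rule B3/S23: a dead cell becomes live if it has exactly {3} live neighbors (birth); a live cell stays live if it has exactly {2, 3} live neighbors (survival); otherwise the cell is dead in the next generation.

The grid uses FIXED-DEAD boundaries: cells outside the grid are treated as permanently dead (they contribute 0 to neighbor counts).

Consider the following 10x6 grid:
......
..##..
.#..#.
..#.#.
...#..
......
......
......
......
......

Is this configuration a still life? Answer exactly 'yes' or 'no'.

Answer: yes

Derivation:
Compute generation 1 and compare to generation 0 (given above):
Generation 1:
......
..##..
.#..#.
..#.#.
...#..
......
......
......
......
......
The grids are IDENTICAL -> still life.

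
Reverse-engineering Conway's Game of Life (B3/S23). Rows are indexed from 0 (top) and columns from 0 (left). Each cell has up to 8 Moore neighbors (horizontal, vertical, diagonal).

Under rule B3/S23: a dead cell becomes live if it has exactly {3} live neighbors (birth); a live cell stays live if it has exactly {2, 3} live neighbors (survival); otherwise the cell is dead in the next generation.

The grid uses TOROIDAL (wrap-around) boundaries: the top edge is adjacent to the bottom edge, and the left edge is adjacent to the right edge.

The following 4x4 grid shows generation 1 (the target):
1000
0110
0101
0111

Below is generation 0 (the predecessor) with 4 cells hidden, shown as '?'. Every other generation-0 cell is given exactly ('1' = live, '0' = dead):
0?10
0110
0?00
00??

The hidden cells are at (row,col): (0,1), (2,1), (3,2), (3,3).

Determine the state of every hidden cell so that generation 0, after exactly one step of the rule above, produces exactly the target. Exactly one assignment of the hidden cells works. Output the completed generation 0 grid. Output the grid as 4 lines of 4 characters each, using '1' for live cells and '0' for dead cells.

Answer: 0110
0110
0000
0011

Derivation:
Hidden generation-0 cells (in order): (0,1), (2,1), (3,2), (3,3).
A hidden cell only influences target cells in its own 3x3 neighborhood. Try each of the 2^4 = 16 assignments, step the completed generation 0 forward once under B3/S23, and compare with the target:
  (0,1)=0 (2,1)=0 (3,2)=0 (3,3)=0 -> step gives (0,0)='0' but target has '1' -> reject
  (0,1)=0 (2,1)=0 (3,2)=0 (3,3)=1 -> step gives (0,0)='0' but target has '1' -> reject
  (0,1)=0 (2,1)=0 (3,2)=1 (3,3)=0 -> step gives (0,0)='0' but target has '1' -> reject
  (0,1)=0 (2,1)=0 (3,2)=1 (3,3)=1 -> step gives (0,0)='0' but target has '1' -> reject
  (0,1)=0 (2,1)=1 (3,2)=0 (3,3)=0 -> step gives (0,0)='0' but target has '1' -> reject
  (0,1)=0 (2,1)=1 (3,2)=0 (3,3)=1 -> step gives (0,0)='0' but target has '1' -> reject
  (0,1)=0 (2,1)=1 (3,2)=1 (3,3)=0 -> step gives (0,0)='0' but target has '1' -> reject
  (0,1)=0 (2,1)=1 (3,2)=1 (3,3)=1 -> step gives (0,0)='0' but target has '1' -> reject
  (0,1)=1 (2,1)=0 (3,2)=0 (3,3)=0 -> step gives (0,0)='0' but target has '1' -> reject
  (0,1)=1 (2,1)=0 (3,2)=0 (3,3)=1 -> step gives (0,1)='1' but target has '0' -> reject
  (0,1)=1 (2,1)=0 (3,2)=1 (3,3)=0 -> step gives (0,0)='0' but target has '1' -> reject
  (0,1)=1 (2,1)=0 (3,2)=1 (3,3)=1 -> step reproduces the target at every cell -> ACCEPT
  (0,1)=1 (2,1)=1 (3,2)=0 (3,3)=0 -> step gives (0,0)='0' but target has '1' -> reject
  (0,1)=1 (2,1)=1 (3,2)=0 (3,3)=1 -> step gives (0,1)='1' but target has '0' -> reject
  (0,1)=1 (2,1)=1 (3,2)=1 (3,3)=0 -> step gives (0,0)='0' but target has '1' -> reject
  (0,1)=1 (2,1)=1 (3,2)=1 (3,3)=1 -> step gives (1,0)='1' but target has '0' -> reject
Unique solution: (0,1)=live, (2,1)=dead, (3,2)=live, (3,3)=live.
Check: live-neighbor counts of every cell in the completed generation 0:
3454
2332
2343
2332
Applying B3/S23 to generation 0 with these counts gives:
1000
0110
0101
0111
which matches the target exactly.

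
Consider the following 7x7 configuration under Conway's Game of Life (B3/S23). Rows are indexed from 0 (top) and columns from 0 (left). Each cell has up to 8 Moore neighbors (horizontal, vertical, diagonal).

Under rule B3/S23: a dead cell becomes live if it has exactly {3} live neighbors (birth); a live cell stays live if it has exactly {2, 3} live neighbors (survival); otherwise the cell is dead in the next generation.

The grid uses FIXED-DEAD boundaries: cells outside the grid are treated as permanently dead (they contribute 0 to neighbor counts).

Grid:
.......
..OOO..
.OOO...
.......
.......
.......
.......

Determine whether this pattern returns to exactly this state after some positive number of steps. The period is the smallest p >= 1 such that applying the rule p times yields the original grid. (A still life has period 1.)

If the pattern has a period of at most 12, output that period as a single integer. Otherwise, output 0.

Answer: 2

Derivation:
Simulating and comparing each generation to the original:
Gen 0 (original, given above): 6 live cells
Gen 1: 6 live cells, differs from original
Gen 2: 6 live cells, MATCHES original -> period = 2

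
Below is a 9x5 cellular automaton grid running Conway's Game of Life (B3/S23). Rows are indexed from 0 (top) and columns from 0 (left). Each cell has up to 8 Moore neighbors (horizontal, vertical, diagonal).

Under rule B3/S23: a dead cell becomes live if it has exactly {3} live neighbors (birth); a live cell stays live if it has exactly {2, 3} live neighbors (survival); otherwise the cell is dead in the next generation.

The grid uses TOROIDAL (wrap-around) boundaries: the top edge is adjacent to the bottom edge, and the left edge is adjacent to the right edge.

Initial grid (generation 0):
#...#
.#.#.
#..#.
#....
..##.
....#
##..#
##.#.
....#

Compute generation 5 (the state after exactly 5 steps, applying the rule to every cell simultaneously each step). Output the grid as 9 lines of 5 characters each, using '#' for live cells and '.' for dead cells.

Answer: .....
.....
.....
#...#
##.#.
.....
.....
.....
.....

Derivation:
Simulating step by step:
Generation 0 (given above): 17 live cells
Generation 1: 25 live cells
#..##
.###.
###..
.###.
...##
.##.#
.###.
.###.
.#.#.
Generation 2: 10 live cells
#....
.....
#...#
.....
....#
.#..#
....#
#...#
.#...
Generation 3: 13 live cells
.....
#...#
.....
#...#
#....
...##
...##
#...#
.#..#
Generation 4: 8 live cells
....#
.....
.....
#...#
#..#.
#..#.
.....
.....
....#
Generation 5: 5 live cells
(generation 5 grid is the final answer)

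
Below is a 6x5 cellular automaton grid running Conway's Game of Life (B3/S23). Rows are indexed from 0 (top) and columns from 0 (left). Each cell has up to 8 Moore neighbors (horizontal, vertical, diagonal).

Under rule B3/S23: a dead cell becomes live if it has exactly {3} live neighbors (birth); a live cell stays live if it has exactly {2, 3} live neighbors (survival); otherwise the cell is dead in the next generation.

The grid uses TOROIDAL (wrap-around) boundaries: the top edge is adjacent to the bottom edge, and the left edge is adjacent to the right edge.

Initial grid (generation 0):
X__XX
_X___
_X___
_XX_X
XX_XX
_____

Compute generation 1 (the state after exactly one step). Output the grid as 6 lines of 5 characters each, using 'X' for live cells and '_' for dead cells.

Simulating step by step:
Generation 0 (given above): 12 live cells
Generation 1: 12 live cells
(generation 1 grid is the final answer)

Answer: X___X
_XX_X
_X___
____X
_X_XX
_XX__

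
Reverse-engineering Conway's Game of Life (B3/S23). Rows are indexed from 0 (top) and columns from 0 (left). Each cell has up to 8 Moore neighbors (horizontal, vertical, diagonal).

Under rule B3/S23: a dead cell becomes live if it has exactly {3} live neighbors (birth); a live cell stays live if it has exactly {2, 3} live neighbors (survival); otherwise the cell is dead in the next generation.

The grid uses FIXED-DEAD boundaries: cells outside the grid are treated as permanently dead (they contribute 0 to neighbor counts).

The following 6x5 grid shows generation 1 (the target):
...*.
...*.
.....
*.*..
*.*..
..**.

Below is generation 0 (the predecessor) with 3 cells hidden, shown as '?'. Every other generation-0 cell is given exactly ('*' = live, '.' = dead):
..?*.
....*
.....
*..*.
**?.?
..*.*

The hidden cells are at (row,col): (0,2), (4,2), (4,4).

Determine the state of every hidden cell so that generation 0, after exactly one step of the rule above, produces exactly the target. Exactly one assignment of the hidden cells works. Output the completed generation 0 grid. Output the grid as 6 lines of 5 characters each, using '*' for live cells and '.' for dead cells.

Hidden generation-0 cells (in order): (0,2), (4,2), (4,4).
A hidden cell only influences target cells in its own 3x3 neighborhood. Try each of the 2^3 = 8 assignments, step the completed generation 0 forward once under B3/S23, and compare with the target:
  (0,2)=. (4,2)=. (4,4)=. -> step gives (0,3)='.' but target has '*' -> reject
  (0,2)=. (4,2)=. (4,4)=* -> step gives (0,3)='.' but target has '*' -> reject
  (0,2)=. (4,2)=* (4,4)=. -> step gives (0,3)='.' but target has '*' -> reject
  (0,2)=. (4,2)=* (4,4)=* -> step gives (0,3)='.' but target has '*' -> reject
  (0,2)=* (4,2)=. (4,4)=. -> step gives (3,1)='*' but target has '.' -> reject
  (0,2)=* (4,2)=. (4,4)=* -> step gives (3,1)='*' but target has '.' -> reject
  (0,2)=* (4,2)=* (4,4)=. -> step reproduces the target at every cell -> ACCEPT
  (0,2)=* (4,2)=* (4,4)=* -> step gives (3,3)='*' but target has '.' -> reject
Unique solution: (0,2)=live, (4,2)=live, (4,4)=dead.
Check: live-neighbor counts of every cell in the completed generation 0:
01122
01231
11122
24311
24342
24230
Applying B3/S23 to generation 0 with these counts gives:
...*.
...*.
.....
*.*..
*.*..
..**.
which matches the target exactly.

Answer: ..**.
....*
.....
*..*.
***..
..*.*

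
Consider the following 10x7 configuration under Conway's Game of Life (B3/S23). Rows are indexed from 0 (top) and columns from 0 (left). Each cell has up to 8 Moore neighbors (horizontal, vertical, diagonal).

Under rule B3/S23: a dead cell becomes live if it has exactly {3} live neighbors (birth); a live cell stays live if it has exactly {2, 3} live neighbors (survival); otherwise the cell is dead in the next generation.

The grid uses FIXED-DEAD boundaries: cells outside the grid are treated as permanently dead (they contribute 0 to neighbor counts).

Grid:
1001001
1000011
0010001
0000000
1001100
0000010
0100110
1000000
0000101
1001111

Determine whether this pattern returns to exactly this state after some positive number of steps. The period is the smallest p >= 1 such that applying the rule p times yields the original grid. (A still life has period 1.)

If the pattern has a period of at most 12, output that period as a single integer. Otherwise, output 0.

Simulating and comparing each generation to the original:
Gen 0 (original, given above): 23 live cells
Gen 1: 20 live cells, differs from original
Gen 2: 16 live cells, differs from original
Gen 3: 9 live cells, differs from original
Gen 4: 9 live cells, differs from original
Gen 5: 11 live cells, differs from original
Gen 6: 8 live cells, differs from original
Gen 7: 6 live cells, differs from original
Gen 8: 6 live cells, differs from original
Gen 9: 5 live cells, differs from original
Gen 10: 5 live cells, differs from original
Gen 11: 5 live cells, differs from original
Gen 12: 3 live cells, differs from original
No period found within 12 steps.

Answer: 0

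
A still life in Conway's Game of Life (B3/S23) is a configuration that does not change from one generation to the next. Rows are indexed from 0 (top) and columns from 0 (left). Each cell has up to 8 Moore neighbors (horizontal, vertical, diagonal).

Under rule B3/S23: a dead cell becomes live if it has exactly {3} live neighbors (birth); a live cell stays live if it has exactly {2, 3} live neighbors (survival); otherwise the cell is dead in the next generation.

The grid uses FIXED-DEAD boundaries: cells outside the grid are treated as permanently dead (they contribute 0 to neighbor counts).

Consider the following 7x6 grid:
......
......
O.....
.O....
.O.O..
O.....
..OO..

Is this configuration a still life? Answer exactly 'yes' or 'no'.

Answer: no

Derivation:
Compute generation 1 and compare to generation 0 (given above):
Generation 1:
......
......
......
OOO...
OOO...
.O.O..
......
Cell (2,0) differs: gen0=1 vs gen1=0 -> NOT a still life.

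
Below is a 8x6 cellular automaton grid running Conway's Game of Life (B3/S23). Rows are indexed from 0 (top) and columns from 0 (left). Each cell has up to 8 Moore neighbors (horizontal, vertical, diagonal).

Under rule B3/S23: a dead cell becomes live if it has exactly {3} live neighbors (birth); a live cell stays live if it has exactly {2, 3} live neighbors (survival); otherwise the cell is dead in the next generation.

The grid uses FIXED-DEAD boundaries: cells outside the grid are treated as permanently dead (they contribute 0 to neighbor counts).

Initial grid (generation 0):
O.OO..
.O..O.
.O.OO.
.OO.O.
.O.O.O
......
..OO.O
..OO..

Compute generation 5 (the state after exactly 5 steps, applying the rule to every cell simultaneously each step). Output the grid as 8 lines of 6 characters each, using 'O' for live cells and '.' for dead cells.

Simulating step by step:
Generation 0 (given above): 19 live cells
Generation 1: 23 live cells
.OOO..
OO..O.
OO..OO
OO...O
.O.OO.
...O..
..OOO.
..OOO.
Generation 2: 17 live cells
OOOO..
....OO
..O.OO
...O.O
OO.OO.
......
......
..O.O.
Generation 3: 10 live cells
.OOOO.
.....O
......
.O...O
..OOO.
......
......
......
Generation 4: 13 live cells
..OOO.
..OOO.
......
..OOO.
..OOO.
...O..
......
......
Generation 5: 9 live cells
(generation 5 grid is the final answer)

Answer: ..O.O.
..O.O.
......
..O.O.
......
..OOO.
......
......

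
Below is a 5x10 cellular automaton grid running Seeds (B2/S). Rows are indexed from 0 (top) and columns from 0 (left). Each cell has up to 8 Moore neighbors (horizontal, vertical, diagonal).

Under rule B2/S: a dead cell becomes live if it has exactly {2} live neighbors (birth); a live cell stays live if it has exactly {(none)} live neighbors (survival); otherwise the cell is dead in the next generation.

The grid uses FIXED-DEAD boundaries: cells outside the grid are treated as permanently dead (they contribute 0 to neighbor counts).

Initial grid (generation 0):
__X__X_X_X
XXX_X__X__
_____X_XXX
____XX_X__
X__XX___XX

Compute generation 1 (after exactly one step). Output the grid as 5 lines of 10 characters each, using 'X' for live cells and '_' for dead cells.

Simulating step by step:
Generation 0 (given above): 21 live cells
Generation 1: 6 live cells
(generation 1 grid is the final answer)

Answer: X___X_____
__________
X_X_______
__________
______XX__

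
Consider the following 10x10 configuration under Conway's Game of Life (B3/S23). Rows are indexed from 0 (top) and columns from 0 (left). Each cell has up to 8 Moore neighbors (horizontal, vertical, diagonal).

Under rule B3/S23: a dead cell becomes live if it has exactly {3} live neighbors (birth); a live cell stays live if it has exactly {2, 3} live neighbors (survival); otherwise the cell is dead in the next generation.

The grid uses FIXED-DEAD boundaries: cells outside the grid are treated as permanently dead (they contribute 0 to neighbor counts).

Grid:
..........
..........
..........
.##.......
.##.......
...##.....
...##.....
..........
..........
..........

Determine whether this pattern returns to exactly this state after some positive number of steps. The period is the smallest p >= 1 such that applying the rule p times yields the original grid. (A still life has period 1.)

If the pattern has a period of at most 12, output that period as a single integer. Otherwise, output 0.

Answer: 2

Derivation:
Simulating and comparing each generation to the original:
Gen 0 (original, given above): 8 live cells
Gen 1: 6 live cells, differs from original
Gen 2: 8 live cells, MATCHES original -> period = 2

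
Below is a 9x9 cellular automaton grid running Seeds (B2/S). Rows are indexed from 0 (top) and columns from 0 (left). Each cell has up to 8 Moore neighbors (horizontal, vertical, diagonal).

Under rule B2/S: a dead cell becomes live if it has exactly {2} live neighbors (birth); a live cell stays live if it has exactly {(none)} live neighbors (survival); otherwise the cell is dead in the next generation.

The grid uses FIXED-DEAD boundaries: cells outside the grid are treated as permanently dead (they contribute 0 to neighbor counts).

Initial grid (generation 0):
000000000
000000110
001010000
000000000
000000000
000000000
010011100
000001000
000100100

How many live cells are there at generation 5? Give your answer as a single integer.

Answer: 11

Derivation:
Simulating step by step:
Generation 0 (given above): 11 live cells
Generation 1: 16 live cells
000000110
000101000
000101110
000100000
000000000
000010100
000000000
001100010
000011000
Generation 2: 20 live cells
000011000
001000001
000000000
001001010
000111000
000001000
001011110
000001100
001000100
Generation 3: 17 live cells
000100000
000111000
011100111
000000000
001000000
001000010
000100000
011000000
000000010
Generation 4: 12 live cells
001001000
010000001
000000000
000000101
010100000
010000000
000000000
000100000
011000000
Generation 5: 11 live cells
010000000
001000000
000000001
001000010
100000010
100000000
001000000
010000000
000100000
Population at generation 5: 11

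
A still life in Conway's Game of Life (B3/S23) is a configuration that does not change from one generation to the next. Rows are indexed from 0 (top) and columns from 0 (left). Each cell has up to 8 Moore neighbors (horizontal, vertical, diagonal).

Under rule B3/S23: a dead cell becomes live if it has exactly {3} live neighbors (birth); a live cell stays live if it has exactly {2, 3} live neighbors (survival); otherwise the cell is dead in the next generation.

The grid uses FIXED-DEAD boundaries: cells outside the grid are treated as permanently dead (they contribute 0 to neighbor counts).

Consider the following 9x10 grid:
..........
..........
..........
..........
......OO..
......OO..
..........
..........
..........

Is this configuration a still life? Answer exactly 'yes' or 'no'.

Compute generation 1 and compare to generation 0 (given above):
Generation 1:
..........
..........
..........
..........
......OO..
......OO..
..........
..........
..........
The grids are IDENTICAL -> still life.

Answer: yes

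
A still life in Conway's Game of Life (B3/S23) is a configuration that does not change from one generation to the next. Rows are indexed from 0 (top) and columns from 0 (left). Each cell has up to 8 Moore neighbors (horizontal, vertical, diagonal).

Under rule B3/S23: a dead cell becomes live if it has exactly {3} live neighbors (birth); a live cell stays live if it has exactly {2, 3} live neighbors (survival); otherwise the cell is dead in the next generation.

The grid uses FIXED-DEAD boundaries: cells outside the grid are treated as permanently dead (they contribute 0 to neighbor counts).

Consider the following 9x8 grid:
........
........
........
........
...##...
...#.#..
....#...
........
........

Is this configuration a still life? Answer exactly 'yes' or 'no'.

Answer: yes

Derivation:
Compute generation 1 and compare to generation 0 (given above):
Generation 1:
........
........
........
........
...##...
...#.#..
....#...
........
........
The grids are IDENTICAL -> still life.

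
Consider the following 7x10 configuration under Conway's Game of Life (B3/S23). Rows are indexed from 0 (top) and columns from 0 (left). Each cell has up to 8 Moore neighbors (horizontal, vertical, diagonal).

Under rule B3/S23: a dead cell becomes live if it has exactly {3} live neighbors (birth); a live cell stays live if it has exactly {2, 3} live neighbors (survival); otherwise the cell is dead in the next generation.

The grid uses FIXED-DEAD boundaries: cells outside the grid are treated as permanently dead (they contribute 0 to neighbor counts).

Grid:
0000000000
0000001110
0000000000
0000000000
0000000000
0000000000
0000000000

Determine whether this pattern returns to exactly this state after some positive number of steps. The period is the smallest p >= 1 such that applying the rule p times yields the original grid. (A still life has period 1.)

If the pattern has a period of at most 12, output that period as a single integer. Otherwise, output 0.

Simulating and comparing each generation to the original:
Gen 0 (original, given above): 3 live cells
Gen 1: 3 live cells, differs from original
Gen 2: 3 live cells, MATCHES original -> period = 2

Answer: 2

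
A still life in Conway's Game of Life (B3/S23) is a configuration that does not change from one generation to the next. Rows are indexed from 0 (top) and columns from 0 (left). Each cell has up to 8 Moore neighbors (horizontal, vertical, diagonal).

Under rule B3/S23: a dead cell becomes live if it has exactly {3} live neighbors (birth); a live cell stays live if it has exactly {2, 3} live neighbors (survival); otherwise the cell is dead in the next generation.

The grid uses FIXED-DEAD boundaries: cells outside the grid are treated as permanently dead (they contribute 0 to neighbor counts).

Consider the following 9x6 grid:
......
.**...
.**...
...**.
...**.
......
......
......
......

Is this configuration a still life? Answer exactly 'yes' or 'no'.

Answer: no

Derivation:
Compute generation 1 and compare to generation 0 (given above):
Generation 1:
......
.**...
.*....
....*.
...**.
......
......
......
......
Cell (2,2) differs: gen0=1 vs gen1=0 -> NOT a still life.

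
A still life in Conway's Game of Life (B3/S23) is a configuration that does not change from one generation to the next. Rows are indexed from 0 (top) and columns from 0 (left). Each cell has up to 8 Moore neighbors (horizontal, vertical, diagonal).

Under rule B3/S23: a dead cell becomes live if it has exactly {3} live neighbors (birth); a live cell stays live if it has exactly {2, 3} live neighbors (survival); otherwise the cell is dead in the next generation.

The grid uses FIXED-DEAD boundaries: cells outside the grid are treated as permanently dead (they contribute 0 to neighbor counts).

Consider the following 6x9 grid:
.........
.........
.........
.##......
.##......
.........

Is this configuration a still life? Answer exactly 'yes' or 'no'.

Compute generation 1 and compare to generation 0 (given above):
Generation 1:
.........
.........
.........
.##......
.##......
.........
The grids are IDENTICAL -> still life.

Answer: yes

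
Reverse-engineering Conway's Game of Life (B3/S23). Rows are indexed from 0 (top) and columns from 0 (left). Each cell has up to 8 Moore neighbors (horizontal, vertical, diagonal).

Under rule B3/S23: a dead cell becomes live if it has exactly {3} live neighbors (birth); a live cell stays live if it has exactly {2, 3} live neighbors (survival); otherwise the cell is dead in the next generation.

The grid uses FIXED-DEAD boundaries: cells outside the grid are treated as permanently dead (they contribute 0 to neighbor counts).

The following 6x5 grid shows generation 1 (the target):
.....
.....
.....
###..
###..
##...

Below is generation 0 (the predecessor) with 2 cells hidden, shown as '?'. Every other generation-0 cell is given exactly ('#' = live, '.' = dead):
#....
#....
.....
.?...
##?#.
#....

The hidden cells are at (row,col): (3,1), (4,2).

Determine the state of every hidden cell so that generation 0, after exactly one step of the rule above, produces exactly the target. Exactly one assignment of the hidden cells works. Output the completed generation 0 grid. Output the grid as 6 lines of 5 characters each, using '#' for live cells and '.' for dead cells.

Hidden generation-0 cells (in order): (3,1), (4,2).
A hidden cell only influences target cells in its own 3x3 neighborhood. Try each of the 2^2 = 4 assignments, step the completed generation 0 forward once under B3/S23, and compare with the target:
  (3,1)=. (4,2)=. -> step gives (3,0)='.' but target has '#' -> reject
  (3,1)=. (4,2)=# -> step gives (3,0)='.' but target has '#' -> reject
  (3,1)=# (4,2)=. -> step reproduces the target at every cell -> ACCEPT
  (3,1)=# (4,2)=# -> step gives (3,2)='.' but target has '#' -> reject
Unique solution: (3,1)=live, (4,2)=dead.
Check: live-neighbor counts of every cell in the completed generation 0:
12000
12000
22100
32311
33301
23211
Applying B3/S23 to generation 0 with these counts gives:
.....
.....
.....
###..
###..
##...
which matches the target exactly.

Answer: #....
#....
.....
.#...
##.#.
#....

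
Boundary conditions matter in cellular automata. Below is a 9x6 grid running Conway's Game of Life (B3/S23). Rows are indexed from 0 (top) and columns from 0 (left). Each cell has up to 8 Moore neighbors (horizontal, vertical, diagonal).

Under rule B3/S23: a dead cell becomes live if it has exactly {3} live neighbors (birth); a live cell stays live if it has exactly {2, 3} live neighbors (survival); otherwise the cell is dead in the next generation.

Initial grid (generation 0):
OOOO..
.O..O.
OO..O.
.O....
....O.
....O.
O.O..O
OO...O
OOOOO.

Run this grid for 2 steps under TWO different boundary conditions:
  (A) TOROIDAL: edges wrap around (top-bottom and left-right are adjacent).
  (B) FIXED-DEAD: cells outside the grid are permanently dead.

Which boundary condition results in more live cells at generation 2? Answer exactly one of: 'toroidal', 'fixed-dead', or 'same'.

Answer: fixed-dead

Derivation:
Under TOROIDAL boundary, generation 2:
......
OO...O
..O.O.
..O..O
O...OO
...OO.
...OO.
......
......
Population = 14

Under FIXED-DEAD boundary, generation 2:
.OOO..
......
O.O...
O.O...
....O.
...O.O
...O..
.O...O
...OO.
Population = 15

Comparison: toroidal=14, fixed-dead=15 -> fixed-dead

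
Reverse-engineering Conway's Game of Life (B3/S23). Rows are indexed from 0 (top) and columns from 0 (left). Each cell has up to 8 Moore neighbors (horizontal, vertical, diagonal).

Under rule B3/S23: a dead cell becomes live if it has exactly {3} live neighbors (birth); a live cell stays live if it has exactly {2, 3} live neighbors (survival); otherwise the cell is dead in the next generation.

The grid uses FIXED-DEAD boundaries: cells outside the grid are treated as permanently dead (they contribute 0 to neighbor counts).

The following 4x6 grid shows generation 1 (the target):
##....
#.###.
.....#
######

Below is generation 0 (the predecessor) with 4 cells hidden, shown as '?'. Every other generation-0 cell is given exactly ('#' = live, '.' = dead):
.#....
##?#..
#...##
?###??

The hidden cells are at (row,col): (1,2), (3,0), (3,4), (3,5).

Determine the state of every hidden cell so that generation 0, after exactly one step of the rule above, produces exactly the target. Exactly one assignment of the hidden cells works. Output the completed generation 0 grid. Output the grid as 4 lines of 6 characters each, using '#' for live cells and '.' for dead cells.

Answer: .#....
####..
#...##
#####.

Derivation:
Hidden generation-0 cells (in order): (1,2), (3,0), (3,4), (3,5).
A hidden cell only influences target cells in its own 3x3 neighborhood. Try each of the 2^4 = 16 assignments, step the completed generation 0 forward once under B3/S23, and compare with the target:
  (1,2)=. (3,0)=. (3,4)=. (3,5)=. -> step gives (0,2)='#' but target has '.' -> reject
  (1,2)=. (3,0)=. (3,4)=. (3,5)=# -> step gives (0,2)='#' but target has '.' -> reject
  (1,2)=. (3,0)=. (3,4)=# (3,5)=. -> step gives (0,2)='#' but target has '.' -> reject
  (1,2)=. (3,0)=. (3,4)=# (3,5)=# -> step gives (0,2)='#' but target has '.' -> reject
  (1,2)=. (3,0)=# (3,4)=. (3,5)=. -> step gives (0,2)='#' but target has '.' -> reject
  (1,2)=. (3,0)=# (3,4)=. (3,5)=# -> step gives (0,2)='#' but target has '.' -> reject
  (1,2)=. (3,0)=# (3,4)=# (3,5)=. -> step gives (0,2)='#' but target has '.' -> reject
  (1,2)=. (3,0)=# (3,4)=# (3,5)=# -> step gives (0,2)='#' but target has '.' -> reject
  (1,2)=# (3,0)=. (3,4)=. (3,5)=. -> step gives (2,0)='#' but target has '.' -> reject
  (1,2)=# (3,0)=. (3,4)=. (3,5)=# -> step gives (2,0)='#' but target has '.' -> reject
  (1,2)=# (3,0)=. (3,4)=# (3,5)=. -> step gives (2,0)='#' but target has '.' -> reject
  (1,2)=# (3,0)=. (3,4)=# (3,5)=# -> step gives (2,0)='#' but target has '.' -> reject
  (1,2)=# (3,0)=# (3,4)=. (3,5)=. -> step gives (2,4)='#' but target has '.' -> reject
  (1,2)=# (3,0)=# (3,4)=. (3,5)=# -> step gives (3,4)='.' but target has '#' -> reject
  (1,2)=# (3,0)=# (3,4)=# (3,5)=. -> step reproduces the target at every cell -> ACCEPT
  (1,2)=# (3,0)=# (3,4)=# (3,5)=# -> step gives (3,4)='.' but target has '#' -> reject
Unique solution: (1,2)=live, (3,0)=live, (3,4)=live, (3,5)=dead.
Check: live-neighbor counts of every cell in the completed generation 0:
334210
343232
476642
232333
Applying B3/S23 to generation 0 with these counts gives:
##....
#.###.
.....#
######
which matches the target exactly.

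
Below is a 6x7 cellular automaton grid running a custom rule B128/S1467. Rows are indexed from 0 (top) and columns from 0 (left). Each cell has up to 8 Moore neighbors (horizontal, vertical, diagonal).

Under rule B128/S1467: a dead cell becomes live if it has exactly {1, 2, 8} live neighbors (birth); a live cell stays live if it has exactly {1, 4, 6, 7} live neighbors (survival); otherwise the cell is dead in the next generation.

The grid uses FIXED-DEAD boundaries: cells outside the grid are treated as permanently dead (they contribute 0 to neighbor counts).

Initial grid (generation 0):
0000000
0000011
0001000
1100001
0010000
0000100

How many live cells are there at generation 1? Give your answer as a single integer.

Simulating step by step:
Generation 0 (given above): 8 live cells
Generation 1: 26 live cells
0000111
0011111
1110100
1001110
1011111
0111010
Population at generation 1: 26

Answer: 26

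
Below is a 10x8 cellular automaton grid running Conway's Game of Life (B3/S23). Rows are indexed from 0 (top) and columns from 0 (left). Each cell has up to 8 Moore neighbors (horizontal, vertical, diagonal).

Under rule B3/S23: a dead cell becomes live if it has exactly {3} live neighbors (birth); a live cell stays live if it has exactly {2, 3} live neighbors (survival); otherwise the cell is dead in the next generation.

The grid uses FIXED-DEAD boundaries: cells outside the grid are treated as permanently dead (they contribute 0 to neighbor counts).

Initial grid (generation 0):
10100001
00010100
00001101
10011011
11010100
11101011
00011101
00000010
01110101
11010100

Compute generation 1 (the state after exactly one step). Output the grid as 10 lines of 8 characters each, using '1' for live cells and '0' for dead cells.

Answer: 00000000
00010100
00000001
11110001
00000000
10000001
01111001
00000001
11010100
11010010

Derivation:
Simulating step by step:
Generation 0 (given above): 37 live cells
Generation 1: 24 live cells
(generation 1 grid is the final answer)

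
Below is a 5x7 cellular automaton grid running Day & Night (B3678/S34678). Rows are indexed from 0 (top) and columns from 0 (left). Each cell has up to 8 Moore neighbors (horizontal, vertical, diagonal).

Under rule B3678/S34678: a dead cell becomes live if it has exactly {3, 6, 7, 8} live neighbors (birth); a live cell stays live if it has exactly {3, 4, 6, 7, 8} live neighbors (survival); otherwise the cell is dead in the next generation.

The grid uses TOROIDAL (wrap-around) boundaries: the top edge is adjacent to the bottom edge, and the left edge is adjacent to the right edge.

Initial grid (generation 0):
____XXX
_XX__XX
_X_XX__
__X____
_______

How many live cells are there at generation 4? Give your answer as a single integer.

Simulating step by step:
Generation 0 (given above): 11 live cells
Generation 1: 11 live cells
X____XX
__X___X
XX_X_X_
___X___
_____X_
Generation 2: 8 live cells
_____XX
____X__
____X_X
__X___X
____X__
Generation 3: 6 live cells
____XX_
______X
___X___
___X___
______X
Generation 4: 6 live cells
_____XX
____XX_
_______
_______
____XX_
Population at generation 4: 6

Answer: 6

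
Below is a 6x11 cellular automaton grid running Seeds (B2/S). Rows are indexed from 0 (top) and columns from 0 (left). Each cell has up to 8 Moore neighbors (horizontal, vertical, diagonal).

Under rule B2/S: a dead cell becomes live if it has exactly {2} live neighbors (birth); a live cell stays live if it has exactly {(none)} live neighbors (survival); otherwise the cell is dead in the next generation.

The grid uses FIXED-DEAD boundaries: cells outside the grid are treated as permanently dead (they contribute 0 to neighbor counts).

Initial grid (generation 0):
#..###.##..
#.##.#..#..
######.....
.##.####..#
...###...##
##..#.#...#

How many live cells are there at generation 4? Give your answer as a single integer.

Answer: 6

Derivation:
Simulating step by step:
Generation 0 (given above): 34 live cells
Generation 1: 7 live cells
.........#.
.........#.
........##.
........#..
........#..
..#........
Generation 2: 6 live cells
........#.#
...........
.......#..#
...........
.......#.#.
...........
Generation 3: 10 live cells
.........#.
.......##.#
...........
......##.##
........#..
........#..
Generation 4: 6 live cells
.......#..#
...........
...........
...........
......#...#
.......#.#.
Population at generation 4: 6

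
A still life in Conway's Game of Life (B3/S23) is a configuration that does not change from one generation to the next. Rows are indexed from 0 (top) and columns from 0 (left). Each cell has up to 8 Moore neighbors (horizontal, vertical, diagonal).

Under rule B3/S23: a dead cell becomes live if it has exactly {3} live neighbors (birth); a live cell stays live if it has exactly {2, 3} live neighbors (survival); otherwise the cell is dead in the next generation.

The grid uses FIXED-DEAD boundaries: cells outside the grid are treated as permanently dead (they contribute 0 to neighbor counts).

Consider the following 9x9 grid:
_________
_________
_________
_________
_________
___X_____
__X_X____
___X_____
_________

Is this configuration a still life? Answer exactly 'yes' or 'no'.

Answer: yes

Derivation:
Compute generation 1 and compare to generation 0 (given above):
Generation 1:
_________
_________
_________
_________
_________
___X_____
__X_X____
___X_____
_________
The grids are IDENTICAL -> still life.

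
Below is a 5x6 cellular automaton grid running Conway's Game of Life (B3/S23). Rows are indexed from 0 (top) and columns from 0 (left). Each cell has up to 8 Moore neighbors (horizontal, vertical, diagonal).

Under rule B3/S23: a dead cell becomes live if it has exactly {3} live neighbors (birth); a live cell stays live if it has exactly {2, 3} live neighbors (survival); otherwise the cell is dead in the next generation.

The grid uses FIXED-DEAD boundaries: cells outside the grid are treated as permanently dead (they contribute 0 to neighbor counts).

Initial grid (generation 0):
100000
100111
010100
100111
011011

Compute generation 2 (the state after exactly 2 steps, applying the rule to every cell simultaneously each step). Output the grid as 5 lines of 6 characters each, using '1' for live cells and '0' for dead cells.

Answer: 011010
101110
000110
101000
010000

Derivation:
Simulating step by step:
Generation 0 (given above): 15 live cells
Generation 1: 13 live cells
000010
111110
110000
100001
011001
Generation 2: 12 live cells
(generation 2 grid is the final answer)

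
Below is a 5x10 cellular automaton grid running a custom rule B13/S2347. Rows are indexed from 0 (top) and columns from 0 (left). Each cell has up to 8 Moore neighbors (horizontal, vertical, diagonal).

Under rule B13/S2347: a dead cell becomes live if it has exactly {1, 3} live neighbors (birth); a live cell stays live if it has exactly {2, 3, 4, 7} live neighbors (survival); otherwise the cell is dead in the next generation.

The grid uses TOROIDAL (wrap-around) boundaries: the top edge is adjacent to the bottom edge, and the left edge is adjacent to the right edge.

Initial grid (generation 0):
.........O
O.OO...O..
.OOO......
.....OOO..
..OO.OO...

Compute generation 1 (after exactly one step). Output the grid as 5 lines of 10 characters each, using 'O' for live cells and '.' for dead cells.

Answer: .O..O.O...
O.OO..O...
.OOOO..O.O
OO...OOOO.
OO..OOOO.O

Derivation:
Simulating step by step:
Generation 0 (given above): 15 live cells
Generation 1: 26 live cells
(generation 1 grid is the final answer)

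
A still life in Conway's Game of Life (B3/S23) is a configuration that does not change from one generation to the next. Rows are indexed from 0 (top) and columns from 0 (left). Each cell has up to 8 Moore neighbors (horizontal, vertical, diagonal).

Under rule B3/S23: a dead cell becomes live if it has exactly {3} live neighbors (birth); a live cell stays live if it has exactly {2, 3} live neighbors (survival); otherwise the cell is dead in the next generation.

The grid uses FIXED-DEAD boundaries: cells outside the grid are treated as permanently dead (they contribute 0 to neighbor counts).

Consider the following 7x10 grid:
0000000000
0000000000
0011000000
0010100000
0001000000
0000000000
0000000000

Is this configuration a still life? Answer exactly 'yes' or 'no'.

Compute generation 1 and compare to generation 0 (given above):
Generation 1:
0000000000
0000000000
0011000000
0010100000
0001000000
0000000000
0000000000
The grids are IDENTICAL -> still life.

Answer: yes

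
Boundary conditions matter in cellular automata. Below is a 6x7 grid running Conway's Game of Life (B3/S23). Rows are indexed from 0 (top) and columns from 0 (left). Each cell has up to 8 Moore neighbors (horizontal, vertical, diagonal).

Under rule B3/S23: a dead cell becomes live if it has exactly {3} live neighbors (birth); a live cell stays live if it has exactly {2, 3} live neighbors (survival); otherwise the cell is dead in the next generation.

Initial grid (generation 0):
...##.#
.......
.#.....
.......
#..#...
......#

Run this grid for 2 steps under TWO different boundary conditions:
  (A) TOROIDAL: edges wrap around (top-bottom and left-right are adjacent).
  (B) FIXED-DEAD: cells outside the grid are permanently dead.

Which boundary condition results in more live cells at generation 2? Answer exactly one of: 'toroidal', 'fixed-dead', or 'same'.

Answer: toroidal

Derivation:
Under TOROIDAL boundary, generation 2:
.....#.
.......
.......
.......
....###
....###
Population = 7

Under FIXED-DEAD boundary, generation 2:
.......
.......
.......
.......
.......
.......
Population = 0

Comparison: toroidal=7, fixed-dead=0 -> toroidal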